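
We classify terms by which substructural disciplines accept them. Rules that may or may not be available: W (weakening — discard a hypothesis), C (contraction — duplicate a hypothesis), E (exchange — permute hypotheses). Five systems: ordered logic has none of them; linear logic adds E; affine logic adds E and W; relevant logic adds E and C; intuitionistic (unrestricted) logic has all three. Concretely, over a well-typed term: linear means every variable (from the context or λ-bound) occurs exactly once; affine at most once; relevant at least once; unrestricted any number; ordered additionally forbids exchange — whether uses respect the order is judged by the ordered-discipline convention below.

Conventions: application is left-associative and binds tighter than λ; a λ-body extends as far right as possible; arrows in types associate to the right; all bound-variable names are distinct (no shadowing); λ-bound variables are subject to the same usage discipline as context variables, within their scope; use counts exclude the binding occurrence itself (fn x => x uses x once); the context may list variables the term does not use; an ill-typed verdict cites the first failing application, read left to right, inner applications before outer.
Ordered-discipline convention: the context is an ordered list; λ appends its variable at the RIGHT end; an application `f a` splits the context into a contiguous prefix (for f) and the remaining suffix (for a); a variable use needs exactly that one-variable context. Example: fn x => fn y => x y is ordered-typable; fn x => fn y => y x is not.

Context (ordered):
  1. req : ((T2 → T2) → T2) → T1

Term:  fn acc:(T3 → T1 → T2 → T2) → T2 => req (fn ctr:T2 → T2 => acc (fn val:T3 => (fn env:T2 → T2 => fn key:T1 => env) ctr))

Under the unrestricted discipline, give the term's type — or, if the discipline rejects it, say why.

term : ((T3 → T1 → T2 → T2) → T2) → T1
counts: req ×1, acc (λ-bound) ×1, ctr (λ-bound) ×1, val (λ-bound) ×0, env (λ-bound) ×1, key (λ-bound) ×0
left-to-right use order: req, acc, env, ctr
typing: well-typed at ((T3 → T1 → T2 → T2) → T2) → T1
summary: ordered ✗ | linear ✗ | affine ✓ | relevant ✗ | unrestricted ✓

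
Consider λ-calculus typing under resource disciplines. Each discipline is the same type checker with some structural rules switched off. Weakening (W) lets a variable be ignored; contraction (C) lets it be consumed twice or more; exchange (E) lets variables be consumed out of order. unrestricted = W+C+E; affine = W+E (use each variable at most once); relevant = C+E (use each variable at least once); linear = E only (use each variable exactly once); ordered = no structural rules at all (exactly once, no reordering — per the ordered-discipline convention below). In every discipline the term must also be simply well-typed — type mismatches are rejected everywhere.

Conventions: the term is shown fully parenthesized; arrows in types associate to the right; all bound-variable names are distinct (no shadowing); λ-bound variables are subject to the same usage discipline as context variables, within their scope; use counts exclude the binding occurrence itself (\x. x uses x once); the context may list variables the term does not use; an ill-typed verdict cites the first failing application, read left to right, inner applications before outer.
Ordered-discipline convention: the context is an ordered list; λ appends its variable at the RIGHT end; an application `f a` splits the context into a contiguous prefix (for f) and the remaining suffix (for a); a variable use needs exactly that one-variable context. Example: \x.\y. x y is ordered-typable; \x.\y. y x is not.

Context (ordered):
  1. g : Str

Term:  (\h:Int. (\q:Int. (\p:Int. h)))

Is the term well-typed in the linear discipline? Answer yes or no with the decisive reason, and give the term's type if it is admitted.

no — g, q, p never used (weakening)
usage: g: 0, h (bound): 1, q (bound): 0, p (bound): 0
use order (left to right): h
typing: well-typed at Int → Int → Int → Int
per-discipline verdicts: ordered ✗, linear ✗, affine ✓, relevant ✗, unrestricted ✓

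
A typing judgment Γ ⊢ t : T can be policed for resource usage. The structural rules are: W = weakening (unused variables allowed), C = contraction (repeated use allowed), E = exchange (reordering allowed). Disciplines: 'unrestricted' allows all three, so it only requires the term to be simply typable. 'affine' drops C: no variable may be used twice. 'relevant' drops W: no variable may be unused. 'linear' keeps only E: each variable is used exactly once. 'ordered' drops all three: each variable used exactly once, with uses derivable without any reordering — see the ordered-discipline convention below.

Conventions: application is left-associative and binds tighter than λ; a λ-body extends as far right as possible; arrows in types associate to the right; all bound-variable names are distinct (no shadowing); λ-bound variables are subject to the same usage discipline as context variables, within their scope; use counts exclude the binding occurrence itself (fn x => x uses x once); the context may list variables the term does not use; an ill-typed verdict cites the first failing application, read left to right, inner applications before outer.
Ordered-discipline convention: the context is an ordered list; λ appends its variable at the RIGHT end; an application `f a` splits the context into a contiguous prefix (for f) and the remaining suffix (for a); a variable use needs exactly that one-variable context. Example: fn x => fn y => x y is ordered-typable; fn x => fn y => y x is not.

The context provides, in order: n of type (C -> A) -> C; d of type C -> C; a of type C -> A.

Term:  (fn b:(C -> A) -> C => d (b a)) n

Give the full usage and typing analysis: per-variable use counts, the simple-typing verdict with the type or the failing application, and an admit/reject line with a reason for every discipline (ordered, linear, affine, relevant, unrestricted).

usage: n: 1, d: 1, a: 1, b (λ-bound): 1
order of uses: d, b, a, n
typing: the term checks, with type C
ordered ✗ (use order d, b, a, n needs exchange)
linear ✓ (exactly-once usage across n, d, a, b)
affine ✓ (at most one use each (n, d, a, b))
relevant ✓ (n, d, a, b: all used, weakening unneeded)
unrestricted ✓ (simply typable at C; W, C, E all held)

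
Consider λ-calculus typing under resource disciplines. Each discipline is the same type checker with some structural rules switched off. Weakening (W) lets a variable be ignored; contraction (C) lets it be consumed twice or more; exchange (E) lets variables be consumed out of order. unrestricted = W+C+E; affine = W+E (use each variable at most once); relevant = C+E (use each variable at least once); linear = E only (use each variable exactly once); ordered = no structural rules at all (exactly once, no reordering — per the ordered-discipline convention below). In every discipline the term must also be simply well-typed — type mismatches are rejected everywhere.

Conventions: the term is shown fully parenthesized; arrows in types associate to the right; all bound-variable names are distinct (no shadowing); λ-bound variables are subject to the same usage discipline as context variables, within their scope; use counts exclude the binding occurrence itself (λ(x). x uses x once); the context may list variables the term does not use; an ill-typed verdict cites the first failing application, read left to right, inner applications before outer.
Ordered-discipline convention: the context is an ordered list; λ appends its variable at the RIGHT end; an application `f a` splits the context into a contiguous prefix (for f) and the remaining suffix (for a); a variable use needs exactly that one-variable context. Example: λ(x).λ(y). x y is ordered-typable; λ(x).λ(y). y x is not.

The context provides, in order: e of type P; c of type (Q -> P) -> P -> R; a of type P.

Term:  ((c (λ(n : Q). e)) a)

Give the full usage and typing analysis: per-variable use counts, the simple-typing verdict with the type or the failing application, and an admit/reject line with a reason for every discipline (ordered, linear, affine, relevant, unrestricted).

usage: e ×1, c ×1, a ×1, n (λ-bound) ×0
left-to-right use order: c, e, a
typing: well-typed at R
ordered ✗ (n left unused)
linear ✗ (n left unused)
affine ✓ (no duplicate uses among e, c, a, n)
relevant ✗ (n left unused)
unrestricted ✓ (typability at R is all that's needed)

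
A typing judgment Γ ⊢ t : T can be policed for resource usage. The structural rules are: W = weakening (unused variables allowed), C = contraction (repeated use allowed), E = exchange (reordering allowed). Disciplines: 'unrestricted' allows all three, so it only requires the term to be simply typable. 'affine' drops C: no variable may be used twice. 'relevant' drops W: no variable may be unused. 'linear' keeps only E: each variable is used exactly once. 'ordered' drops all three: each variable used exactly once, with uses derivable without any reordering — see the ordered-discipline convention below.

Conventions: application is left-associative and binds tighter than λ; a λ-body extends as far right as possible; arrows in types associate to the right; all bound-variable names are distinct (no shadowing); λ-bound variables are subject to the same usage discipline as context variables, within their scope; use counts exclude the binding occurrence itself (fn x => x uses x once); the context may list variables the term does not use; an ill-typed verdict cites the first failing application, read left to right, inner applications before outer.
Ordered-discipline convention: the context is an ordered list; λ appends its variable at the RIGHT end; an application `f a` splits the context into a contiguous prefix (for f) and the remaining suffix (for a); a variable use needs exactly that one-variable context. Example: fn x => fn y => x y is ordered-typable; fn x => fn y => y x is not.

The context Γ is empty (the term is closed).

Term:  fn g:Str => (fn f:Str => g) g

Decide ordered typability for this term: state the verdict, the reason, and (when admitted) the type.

no — uses contraction: g ×2; f left unused
usage: g (λ-bound): 2; f (λ-bound): 0
use order (left to right): g, g
typing: well-typed at Str -> Str
all disciplines: ordered ✗; linear ✗; affine ✗; relevant ✗; unrestricted ✓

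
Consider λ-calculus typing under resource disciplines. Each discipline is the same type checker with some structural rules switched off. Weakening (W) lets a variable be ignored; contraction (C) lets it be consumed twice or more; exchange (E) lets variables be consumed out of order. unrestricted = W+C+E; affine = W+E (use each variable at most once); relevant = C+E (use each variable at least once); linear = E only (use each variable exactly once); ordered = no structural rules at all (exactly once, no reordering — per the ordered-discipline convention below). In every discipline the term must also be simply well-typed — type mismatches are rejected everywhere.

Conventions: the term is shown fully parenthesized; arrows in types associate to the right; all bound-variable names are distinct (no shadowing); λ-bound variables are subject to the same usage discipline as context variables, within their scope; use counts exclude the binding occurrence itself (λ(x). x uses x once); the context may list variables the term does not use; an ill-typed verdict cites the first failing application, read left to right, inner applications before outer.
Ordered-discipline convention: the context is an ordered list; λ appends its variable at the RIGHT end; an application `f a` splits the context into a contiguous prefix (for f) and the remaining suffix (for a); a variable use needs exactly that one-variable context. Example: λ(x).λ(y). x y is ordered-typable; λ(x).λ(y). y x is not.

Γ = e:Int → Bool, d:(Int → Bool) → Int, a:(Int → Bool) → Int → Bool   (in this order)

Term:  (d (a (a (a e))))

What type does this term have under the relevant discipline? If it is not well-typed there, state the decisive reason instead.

term : Int
counts: e=1; d=1; a=3
use order (left to right): d, a, a, a, e
typing: well-typed at Int
per-discipline verdicts: ordered ✗; linear ✗; affine ✗; relevant ✓; unrestricted ✓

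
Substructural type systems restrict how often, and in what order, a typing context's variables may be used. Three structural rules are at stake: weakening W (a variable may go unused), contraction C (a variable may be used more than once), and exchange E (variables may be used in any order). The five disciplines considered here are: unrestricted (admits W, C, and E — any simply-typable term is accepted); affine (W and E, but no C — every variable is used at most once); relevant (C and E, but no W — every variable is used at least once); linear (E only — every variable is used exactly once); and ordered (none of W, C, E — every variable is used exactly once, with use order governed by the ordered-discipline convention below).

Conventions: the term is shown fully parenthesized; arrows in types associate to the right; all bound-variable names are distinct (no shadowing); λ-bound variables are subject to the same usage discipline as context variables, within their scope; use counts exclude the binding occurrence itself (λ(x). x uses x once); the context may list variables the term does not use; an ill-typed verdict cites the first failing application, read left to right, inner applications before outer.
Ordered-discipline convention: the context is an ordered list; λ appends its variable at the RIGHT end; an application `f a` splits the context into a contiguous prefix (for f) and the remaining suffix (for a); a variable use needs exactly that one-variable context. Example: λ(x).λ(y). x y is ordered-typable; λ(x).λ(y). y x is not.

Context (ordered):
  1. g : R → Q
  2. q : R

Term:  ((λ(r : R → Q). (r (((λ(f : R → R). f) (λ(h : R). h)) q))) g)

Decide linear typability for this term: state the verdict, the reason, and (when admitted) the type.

yes — exactly-once usage across g, q, r, f, h; term : Q
variable uses: g ×1, q ×1, r (bound) ×1, f (bound) ×1, h (bound) ×1
use order (left to right): r, f, h, q, g
typing: well-typed — term : Q
summary: ordered ✗ | linear ✓ | affine ✓ | relevant ✓ | unrestricted ✓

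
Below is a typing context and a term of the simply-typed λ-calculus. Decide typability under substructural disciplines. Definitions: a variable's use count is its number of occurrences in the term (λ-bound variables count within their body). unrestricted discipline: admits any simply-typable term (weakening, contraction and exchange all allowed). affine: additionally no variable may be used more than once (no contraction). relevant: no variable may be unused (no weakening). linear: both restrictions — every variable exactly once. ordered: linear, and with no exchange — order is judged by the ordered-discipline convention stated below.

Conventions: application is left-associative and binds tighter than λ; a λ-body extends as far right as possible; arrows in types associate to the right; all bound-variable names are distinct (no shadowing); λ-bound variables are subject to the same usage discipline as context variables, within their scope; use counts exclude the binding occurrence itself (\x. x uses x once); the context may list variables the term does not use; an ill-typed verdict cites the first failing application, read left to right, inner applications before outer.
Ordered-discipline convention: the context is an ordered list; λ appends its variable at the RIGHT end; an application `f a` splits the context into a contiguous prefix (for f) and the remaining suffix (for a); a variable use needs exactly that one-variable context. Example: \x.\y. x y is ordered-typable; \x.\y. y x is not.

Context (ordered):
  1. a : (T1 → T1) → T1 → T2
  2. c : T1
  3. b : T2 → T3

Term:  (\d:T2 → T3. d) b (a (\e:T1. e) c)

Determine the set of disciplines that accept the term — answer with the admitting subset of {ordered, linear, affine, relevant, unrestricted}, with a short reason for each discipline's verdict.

accepted by: linear, affine, relevant, unrestricted
variable uses: a: 1, c: 1, b: 1, d [bound]: 1, e [bound]: 1
left-to-right use order: d, b, a, e, c
typing: well-typed at T3
ordered: ✗, needs exchange: uses follow d, b, a, e, c
linear: ✓, exactly-once usage across a, c, b, d, e
affine: ✓, no duplicate uses among a, c, b, d, e
relevant: ✓, a, c, b, d, e: all used, weakening unneeded
unrestricted: ✓, simply typable at T3; W, C, E all held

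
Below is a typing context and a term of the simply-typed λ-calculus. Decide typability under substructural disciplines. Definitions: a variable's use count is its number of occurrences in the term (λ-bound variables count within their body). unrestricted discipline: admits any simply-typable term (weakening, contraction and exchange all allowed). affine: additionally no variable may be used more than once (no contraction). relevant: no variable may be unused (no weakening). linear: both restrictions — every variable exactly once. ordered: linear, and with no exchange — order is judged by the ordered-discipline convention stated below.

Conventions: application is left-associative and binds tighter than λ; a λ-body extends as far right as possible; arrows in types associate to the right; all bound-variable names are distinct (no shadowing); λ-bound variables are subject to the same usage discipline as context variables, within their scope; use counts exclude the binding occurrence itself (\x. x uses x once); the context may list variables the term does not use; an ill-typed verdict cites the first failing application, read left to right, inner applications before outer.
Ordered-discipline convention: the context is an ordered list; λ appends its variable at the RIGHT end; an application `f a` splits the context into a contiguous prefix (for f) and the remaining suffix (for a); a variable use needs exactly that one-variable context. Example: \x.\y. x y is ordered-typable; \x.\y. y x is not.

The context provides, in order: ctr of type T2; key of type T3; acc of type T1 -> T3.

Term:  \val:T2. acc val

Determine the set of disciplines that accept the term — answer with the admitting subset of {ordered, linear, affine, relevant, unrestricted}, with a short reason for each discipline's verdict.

admitting disciplines: none
usage: ctr=0, key=0, acc=1, val (bound)=1
order of uses: acc, val
typing: ill-typed: an application expects T1 but receives T2
ordered: ✗ — the type mismatch rejects it
linear: ✗ — not simply typable
affine: ✗ — fails simple typing
relevant: ✗ — a type mismatch blocks all five
unrestricted: ✗ — the type mismatch rejects it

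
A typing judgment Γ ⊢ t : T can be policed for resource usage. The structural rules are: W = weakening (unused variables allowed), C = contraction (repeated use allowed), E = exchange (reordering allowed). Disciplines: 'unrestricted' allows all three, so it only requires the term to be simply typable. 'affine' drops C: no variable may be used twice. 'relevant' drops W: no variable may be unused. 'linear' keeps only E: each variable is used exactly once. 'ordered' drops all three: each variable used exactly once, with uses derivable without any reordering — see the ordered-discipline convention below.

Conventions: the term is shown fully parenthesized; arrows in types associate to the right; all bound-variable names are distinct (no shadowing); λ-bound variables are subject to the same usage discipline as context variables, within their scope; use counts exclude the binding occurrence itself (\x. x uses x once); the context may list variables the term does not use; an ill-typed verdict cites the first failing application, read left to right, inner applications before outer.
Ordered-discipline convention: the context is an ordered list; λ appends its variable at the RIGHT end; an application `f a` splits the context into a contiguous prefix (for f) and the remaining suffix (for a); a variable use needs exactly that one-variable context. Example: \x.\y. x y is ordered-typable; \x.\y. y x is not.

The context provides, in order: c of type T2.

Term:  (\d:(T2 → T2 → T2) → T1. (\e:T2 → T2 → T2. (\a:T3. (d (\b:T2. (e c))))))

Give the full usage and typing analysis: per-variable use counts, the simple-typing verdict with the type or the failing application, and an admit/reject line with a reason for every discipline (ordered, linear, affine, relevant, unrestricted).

variable uses: c ×1; d [bound] ×1; e [bound] ×1; a [bound] ×0; b [bound] ×0
left-to-right use order: d, e, c
typing: well-typed at ((T2 → T2 → T2) → T1) → (T2 → T2 → T2) → T3 → T1
ordered: ✗ — a, b never used (weakening)
linear: ✗ — a, b never used (weakening)
affine: ✓ — no duplicate uses among c, d, e, a, b
relevant: ✗ — a, b never used (weakening)
unrestricted: ✓ — well-typed at ((T2 → T2 → T2) → T1) → (T2 → T2 → T2) → T3 → T1; no restrictions here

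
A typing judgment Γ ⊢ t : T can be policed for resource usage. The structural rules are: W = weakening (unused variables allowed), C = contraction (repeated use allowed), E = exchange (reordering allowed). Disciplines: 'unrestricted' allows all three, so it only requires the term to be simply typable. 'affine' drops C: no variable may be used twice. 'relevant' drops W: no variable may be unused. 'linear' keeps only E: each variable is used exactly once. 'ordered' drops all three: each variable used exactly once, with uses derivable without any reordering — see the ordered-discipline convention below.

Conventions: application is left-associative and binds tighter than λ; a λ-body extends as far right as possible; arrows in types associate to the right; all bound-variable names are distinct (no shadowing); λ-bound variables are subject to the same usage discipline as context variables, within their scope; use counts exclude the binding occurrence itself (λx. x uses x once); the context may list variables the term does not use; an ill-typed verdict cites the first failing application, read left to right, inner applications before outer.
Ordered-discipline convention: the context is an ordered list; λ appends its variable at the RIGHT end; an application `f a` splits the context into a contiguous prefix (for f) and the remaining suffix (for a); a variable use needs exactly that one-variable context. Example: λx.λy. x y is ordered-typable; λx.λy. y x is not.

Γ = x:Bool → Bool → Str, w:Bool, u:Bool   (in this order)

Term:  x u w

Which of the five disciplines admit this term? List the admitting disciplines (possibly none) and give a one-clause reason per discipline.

admitting disciplines: linear, affine, relevant, unrestricted
variable uses: x ×1; w ×1; u ×1
left-to-right use order: x, u, w
typing: ✓ — Str
ordered ✗ (use order x, u, w needs exchange)
linear ✓ (each of x, w, u used exactly once)
affine ✓ (no duplicate uses among x, w, u)
relevant ✓ (at least one use each (x, w, u))
unrestricted ✓ (typability at Str is all that's needed)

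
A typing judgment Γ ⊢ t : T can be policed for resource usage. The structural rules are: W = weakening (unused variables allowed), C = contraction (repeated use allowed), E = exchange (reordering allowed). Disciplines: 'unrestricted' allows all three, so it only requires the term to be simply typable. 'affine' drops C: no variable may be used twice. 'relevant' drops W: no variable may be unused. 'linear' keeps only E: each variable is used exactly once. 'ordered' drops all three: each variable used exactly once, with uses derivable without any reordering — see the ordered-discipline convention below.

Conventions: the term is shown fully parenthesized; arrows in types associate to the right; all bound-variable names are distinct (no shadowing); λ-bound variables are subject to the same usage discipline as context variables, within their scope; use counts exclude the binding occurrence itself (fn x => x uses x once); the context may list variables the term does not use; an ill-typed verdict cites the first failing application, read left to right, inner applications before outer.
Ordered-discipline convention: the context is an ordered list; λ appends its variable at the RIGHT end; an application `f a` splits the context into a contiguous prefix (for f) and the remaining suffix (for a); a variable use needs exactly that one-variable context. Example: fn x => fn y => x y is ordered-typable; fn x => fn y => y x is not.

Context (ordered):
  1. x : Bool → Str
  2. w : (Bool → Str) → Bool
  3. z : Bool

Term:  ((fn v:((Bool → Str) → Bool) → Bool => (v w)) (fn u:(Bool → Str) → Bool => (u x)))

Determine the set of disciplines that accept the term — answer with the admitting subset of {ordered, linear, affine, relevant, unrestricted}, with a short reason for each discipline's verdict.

admitted by: affine, unrestricted
use counts: x ×1; w ×1; z ×0; v [bound] ×1; u [bound] ×1
order of uses: v, w, u, x
typing: well-typed at Bool
ordered ✗ (unused: z — weakening required)
linear ✗ (unused: z — weakening required)
affine ✓ (no duplicate uses among x, w, z, v, u)
relevant ✗ (unused: z — weakening required)
unrestricted ✓ (well-typed at Bool; no restrictions here)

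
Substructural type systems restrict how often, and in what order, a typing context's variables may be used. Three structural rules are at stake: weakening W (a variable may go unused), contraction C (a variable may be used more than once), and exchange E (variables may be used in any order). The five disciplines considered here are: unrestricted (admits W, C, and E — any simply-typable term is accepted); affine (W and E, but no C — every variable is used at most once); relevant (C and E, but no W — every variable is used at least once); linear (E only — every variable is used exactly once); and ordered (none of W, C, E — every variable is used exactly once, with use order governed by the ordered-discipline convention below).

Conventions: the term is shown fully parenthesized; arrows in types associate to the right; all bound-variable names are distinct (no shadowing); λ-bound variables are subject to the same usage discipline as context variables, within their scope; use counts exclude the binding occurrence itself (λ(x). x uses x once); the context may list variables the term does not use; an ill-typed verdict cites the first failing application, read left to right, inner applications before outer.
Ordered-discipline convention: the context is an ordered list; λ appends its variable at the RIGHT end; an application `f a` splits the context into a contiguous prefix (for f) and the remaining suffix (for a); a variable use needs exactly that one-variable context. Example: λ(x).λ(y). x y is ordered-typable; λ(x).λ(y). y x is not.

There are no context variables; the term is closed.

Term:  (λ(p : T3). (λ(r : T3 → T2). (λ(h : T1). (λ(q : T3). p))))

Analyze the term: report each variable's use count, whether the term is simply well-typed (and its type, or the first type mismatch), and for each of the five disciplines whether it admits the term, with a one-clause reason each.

variable uses: p (λ-bound): 1×; r (λ-bound): 0×; h (λ-bound): 0×; q (λ-bound): 0×
use order (left to right): p
typing: well-typed — term : T3 → (T3 → T2) → T1 → T3 → T3
ordered: ✗, needs weakening: r, h, q unused
linear: ✗, needs weakening: r, h, q unused
affine: ✓, p, r, h, q: no repeats, contraction unneeded
relevant: ✗, needs weakening: r, h, q unused
unrestricted: ✓, type-checks (T3 → (T3 → T2) → T1 → T3 → T3) and nothing is barred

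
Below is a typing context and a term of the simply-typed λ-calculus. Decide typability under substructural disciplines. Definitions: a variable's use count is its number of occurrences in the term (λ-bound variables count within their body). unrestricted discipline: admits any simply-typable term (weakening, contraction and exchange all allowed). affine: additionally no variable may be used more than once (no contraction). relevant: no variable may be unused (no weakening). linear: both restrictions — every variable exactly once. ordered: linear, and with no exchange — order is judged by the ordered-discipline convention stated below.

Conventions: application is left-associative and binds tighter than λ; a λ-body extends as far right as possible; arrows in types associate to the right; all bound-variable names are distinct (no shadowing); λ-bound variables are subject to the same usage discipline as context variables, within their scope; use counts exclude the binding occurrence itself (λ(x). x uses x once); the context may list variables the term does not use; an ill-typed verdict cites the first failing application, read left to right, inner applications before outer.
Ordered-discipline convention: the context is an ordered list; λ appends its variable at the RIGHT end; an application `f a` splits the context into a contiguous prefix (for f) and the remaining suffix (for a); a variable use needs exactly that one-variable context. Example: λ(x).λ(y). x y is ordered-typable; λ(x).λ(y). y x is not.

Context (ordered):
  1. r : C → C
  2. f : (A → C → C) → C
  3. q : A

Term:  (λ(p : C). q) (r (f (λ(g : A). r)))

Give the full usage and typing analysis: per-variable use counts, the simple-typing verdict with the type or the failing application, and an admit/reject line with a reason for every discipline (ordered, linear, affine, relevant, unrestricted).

use counts: r: 2×; f: 1×; q: 1×; p (λ-bound): 0×; g (λ-bound): 0×
left-to-right use order: q, r, f, r
typing: ✓ — A
ordered: ✗ — repeated use of r ×2; p, g never used (weakening)
linear: ✗ — repeated use of r ×2; p, g never used (weakening)
affine: ✗ — repeated use of r ×2
relevant: ✗ — p, g never used (weakening)
unrestricted: ✓ — type-checks (A) and nothing is barred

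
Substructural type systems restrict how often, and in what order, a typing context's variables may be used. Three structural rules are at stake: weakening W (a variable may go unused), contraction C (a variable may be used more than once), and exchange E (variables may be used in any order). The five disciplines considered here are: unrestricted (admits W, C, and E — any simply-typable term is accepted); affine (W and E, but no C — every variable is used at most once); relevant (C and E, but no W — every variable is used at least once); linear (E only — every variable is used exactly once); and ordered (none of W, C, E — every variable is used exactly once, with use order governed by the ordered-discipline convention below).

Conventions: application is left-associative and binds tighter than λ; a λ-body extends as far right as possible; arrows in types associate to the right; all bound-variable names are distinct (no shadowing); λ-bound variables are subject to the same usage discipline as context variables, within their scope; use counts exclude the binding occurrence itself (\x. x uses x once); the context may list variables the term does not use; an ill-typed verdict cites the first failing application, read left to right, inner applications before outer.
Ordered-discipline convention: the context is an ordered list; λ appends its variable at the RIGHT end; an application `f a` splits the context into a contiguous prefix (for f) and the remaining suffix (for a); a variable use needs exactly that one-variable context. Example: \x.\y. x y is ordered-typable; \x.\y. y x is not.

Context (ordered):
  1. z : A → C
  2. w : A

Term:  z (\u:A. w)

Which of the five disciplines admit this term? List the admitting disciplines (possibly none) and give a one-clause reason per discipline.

admitted by: none
variable uses: z=1, w=1, u (bound)=0
order of uses: z, w
typing: ill-typed: argument of type A → A where A is required
ordered ✗ (fails simple typing)
linear ✗ (a type mismatch blocks all five)
affine ✗ (the type mismatch rejects it)
relevant ✗ (not simply typable)
unrestricted ✗ (fails simple typing)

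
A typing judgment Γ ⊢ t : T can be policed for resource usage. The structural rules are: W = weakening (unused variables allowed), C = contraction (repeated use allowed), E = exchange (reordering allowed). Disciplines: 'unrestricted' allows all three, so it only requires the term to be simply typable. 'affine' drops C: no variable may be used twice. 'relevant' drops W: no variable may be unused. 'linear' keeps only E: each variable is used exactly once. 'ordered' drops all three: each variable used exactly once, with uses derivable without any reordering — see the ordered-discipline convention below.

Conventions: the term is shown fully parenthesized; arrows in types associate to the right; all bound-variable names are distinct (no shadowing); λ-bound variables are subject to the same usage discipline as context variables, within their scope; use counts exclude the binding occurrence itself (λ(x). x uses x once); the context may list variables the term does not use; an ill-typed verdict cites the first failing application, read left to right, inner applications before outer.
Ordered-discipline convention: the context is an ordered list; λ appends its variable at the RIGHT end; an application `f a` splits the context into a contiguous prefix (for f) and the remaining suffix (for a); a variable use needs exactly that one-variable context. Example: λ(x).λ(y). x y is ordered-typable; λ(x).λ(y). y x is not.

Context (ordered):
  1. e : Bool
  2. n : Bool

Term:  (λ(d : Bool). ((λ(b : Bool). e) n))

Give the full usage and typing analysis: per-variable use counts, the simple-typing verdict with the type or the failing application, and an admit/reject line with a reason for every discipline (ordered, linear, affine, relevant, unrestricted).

usage: e=1, n=1, d (bound)=0, b (bound)=0
order of uses: e, n
typing: well-typed at Bool → Bool
ordered ✗ (unused: d, b — weakening required)
linear ✗ (unused: d, b — weakening required)
affine ✓ (no duplicate uses among e, n, d, b)
relevant ✗ (unused: d, b — weakening required)
unrestricted ✓ (well-typed at Bool → Bool; no restrictions here)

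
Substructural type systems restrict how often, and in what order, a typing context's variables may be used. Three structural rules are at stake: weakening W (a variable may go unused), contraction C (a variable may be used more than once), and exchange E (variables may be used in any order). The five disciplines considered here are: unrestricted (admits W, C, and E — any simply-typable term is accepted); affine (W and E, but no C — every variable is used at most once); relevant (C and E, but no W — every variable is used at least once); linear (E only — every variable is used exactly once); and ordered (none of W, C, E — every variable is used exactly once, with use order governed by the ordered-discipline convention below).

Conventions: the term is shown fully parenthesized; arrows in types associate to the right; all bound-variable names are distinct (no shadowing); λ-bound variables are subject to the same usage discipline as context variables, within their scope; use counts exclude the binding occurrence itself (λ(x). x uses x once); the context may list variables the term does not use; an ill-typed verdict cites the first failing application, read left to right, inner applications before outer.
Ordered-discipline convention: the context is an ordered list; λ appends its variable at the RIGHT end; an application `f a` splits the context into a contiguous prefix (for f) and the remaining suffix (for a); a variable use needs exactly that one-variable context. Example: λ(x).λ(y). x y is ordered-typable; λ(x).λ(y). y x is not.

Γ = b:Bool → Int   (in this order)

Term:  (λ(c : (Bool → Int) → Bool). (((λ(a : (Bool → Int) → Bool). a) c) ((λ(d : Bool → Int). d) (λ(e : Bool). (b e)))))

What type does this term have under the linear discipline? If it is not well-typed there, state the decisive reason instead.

term : ((Bool → Int) → Bool) → Bool
use counts: b: 1×; c [bound]: 1×; a [bound]: 1×; d [bound]: 1×; e [bound]: 1×
order of uses: a, c, d, b, e
typing: ✓ — ((Bool → Int) → Bool) → Bool
per-discipline verdicts: ordered ✗, linear ✓, affine ✓, relevant ✓, unrestricted ✓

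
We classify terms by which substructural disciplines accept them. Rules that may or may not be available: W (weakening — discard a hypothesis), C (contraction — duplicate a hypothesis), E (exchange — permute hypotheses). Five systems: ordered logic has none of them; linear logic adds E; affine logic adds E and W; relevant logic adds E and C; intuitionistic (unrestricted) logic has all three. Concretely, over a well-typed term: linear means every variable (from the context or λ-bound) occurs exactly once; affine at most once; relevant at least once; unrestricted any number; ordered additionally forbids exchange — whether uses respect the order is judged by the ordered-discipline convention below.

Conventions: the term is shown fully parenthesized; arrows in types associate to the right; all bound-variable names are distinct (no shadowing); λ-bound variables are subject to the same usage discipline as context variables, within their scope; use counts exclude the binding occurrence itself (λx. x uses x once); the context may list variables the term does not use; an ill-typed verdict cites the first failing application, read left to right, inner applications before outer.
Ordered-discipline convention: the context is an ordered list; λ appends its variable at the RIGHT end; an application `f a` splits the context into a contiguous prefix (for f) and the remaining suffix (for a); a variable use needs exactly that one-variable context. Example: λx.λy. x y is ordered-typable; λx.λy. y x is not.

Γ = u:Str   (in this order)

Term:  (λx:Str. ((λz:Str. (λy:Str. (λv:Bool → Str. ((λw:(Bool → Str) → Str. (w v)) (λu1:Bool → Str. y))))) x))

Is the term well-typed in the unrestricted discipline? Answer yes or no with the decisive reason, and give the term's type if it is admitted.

yes — type-checks (Str → Str → (Bool → Str) → Str) and nothing is barred; term : Str → Str → (Bool → Str) → Str
usage: u: 0, x (λ-bound): 1, z (λ-bound): 0, y (λ-bound): 1, v (λ-bound): 1, w (λ-bound): 1, u1 (λ-bound): 0
use order (left to right): w, v, y, x
typing: well-typed — term : Str → Str → (Bool → Str) → Str
per-discipline verdicts: ordered ✗ | linear ✗ | affine ✓ | relevant ✗ | unrestricted ✓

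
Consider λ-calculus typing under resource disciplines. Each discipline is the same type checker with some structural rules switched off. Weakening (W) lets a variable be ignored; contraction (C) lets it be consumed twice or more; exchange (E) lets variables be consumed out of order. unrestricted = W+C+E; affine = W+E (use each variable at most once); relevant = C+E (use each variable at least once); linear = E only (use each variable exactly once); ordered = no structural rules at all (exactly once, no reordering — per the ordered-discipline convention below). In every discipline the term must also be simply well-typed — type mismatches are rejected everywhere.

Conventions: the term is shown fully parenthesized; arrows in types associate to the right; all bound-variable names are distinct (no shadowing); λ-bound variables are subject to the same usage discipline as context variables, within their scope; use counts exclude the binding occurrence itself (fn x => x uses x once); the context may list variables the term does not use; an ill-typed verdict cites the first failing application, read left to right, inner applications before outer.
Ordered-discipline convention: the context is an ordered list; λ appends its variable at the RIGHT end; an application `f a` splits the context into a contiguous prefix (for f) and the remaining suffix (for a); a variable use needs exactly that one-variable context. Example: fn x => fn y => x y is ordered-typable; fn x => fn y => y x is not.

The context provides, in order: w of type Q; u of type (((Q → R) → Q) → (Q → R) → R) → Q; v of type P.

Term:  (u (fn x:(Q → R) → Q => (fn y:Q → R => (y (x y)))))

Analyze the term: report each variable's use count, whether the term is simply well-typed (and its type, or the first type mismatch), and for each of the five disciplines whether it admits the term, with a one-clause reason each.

variable uses: w=0, u=1, v=0, x (λ-bound)=1, y (λ-bound)=2
uses in reading order: u, y, x, y
typing: the term checks, with type Q
ordered ✗ (y ×2 used more than once (contraction); unused: w, v — weakening required)
linear ✗ (y ×2 used more than once (contraction); unused: w, v — weakening required)
affine ✗ (y ×2 used more than once (contraction))
relevant ✗ (unused: w, v — weakening required)
unrestricted ✓ (well-typed at Q; no restrictions here)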